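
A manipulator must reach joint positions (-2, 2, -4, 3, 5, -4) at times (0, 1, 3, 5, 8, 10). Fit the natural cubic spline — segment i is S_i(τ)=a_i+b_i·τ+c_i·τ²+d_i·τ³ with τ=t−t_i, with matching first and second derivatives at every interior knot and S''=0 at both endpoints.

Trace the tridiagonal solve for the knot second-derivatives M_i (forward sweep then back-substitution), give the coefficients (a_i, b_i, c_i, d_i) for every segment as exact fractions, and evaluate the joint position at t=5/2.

  seg 0: a=-2 b=63319/11292 c=0 d=-18151/11292
  seg 1: a=2 b=4433/5646 c=-18151/3764 d=16541/11292
  seg 2: a=-4 b=-5227/5646 c=14931/3764 d=-19805/22584
  seg 3: a=3 b=12472/2823 c=-2437/1882 d=251/16938
  seg 4: a=5 b=-16663/5646 c=-1093/941 d=1093/5646
S(5/2) = -82161/30112

Δ: Δ0=4, Δ1=-3, Δ2=7/2, Δ3=2/3, Δ4=-9/2
row 1: diag=6, rhs=-42; c'=1/3, d'=-7
row 2: denom=8−2·1/3=22/3; d'=(39−2·-7)/(22/3)=159/22
row 3: denom=10−2·3/11=104/11; d'=(-17−2·159/22)/(104/11)=-173/52
row 4: denom=10−3·33/104=941/104; d'=(-31−3·-173/52)/(941/104)=-2186/941
back: M4=-2186/941
back: M3=-173/52−33/104·-2186/941=-2437/941
back: M2=159/22−3/11·-2437/941=14931/1882
back: M1=-7−1/3·14931/1882=-18151/1882
M: M0=0, M1=-18151/1882, M2=14931/1882, M3=-2437/941, M4=-2186/941, M5=0
seg 0: a=-2, c=M0/2=0, d=(M1−M0)/(6·1)=-18151/11292, b=Δ0−h0·(2M0+M1)/6=63319/11292
seg 1: a=2, c=M1/2=-18151/3764, d=(M2−M1)/(6·2)=16541/11292, b=Δ1−h1·(2M1+M2)/6=4433/5646
seg 2: a=-4, c=M2/2=14931/3764, d=(M3−M2)/(6·2)=-19805/22584, b=Δ2−h2·(2M2+M3)/6=-5227/5646
seg 3: a=3, c=M3/2=-2437/1882, d=(M4−M3)/(6·3)=251/16938, b=Δ3−h3·(2M3+M4)/6=12472/2823
seg 4: a=5, c=M4/2=-1093/941, d=(M5−M4)/(6·2)=1093/5646, b=Δ4−h4·(2M4+M5)/6=-16663/5646
t_q=5/2 → seg 1, τ=3/2; S=2+4433/5646·τ+-18151/3764·τ²+16541/11292·τ³=-82161/30112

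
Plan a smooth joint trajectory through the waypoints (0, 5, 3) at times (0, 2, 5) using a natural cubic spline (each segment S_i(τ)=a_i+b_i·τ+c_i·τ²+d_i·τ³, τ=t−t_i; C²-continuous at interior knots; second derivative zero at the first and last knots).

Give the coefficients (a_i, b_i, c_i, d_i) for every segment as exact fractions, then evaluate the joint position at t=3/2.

  seg 0: a=0 b=47/15 c=0 d=-19/120
  seg 1: a=5 b=37/30 c=-19/20 d=19/180
S(3/2) = 1333/320

Δ: Δ0=5/2, Δ1=-2/3
row 1: diag=10, rhs=-19; c'=3/10, d'=-19/10
back: M1=-19/10
M: M0=0, M1=-19/10, M2=0
seg 0: a=0, c=M0/2=0, d=(M1−M0)/(6·2)=-19/120, b=Δ0−h0·(2M0+M1)/6=47/15
seg 1: a=5, c=M1/2=-19/20, d=(M2−M1)/(6·3)=19/180, b=Δ1−h1·(2M1+M2)/6=37/30
t_q=3/2 → seg 0, τ=3/2; S=0+47/15·τ+0·τ²+-19/120·τ³=1333/320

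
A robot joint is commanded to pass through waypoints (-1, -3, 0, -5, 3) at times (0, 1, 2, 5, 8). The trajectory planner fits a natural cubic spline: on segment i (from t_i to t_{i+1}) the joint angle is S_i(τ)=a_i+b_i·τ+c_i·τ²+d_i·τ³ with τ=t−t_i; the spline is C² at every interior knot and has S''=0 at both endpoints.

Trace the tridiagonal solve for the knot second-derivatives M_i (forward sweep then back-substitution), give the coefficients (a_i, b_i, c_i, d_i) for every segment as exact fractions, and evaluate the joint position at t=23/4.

  seg 0: a=-1 b=-7/2 c=0 d=3/2
  seg 1: a=-3 b=1 c=9/2 d=-5/2
  seg 2: a=0 b=5/2 c=-3 d=29/54
  seg 3: a=-5 b=-1 c=11/6 d=-11/54
S(23/4) = -615/128

Δ: Δ0=-2, Δ1=3, Δ2=-5/3, Δ3=8/3
row 1: diag=4, rhs=30; c'=1/4, d'=15/2
row 2: denom=8−1·1/4=31/4; d'=(-28−1·15/2)/(31/4)=-142/31
row 3: denom=12−3·12/31=336/31; d'=(26−3·-142/31)/(336/31)=11/3
back: M3=11/3
back: M2=-142/31−12/31·11/3=-6
back: M1=15/2−1/4·-6=9
M: M0=0, M1=9, M2=-6, M3=11/3, M4=0
seg 0: a=-1, c=M0/2=0, d=(M1−M0)/(6·1)=3/2, b=Δ0−h0·(2M0+M1)/6=-7/2
seg 1: a=-3, c=M1/2=9/2, d=(M2−M1)/(6·1)=-5/2, b=Δ1−h1·(2M1+M2)/6=1
seg 2: a=0, c=M2/2=-3, d=(M3−M2)/(6·3)=29/54, b=Δ2−h2·(2M2+M3)/6=5/2
seg 3: a=-5, c=M3/2=11/6, d=(M4−M3)/(6·3)=-11/54, b=Δ3−h3·(2M3+M4)/6=-1
t_q=23/4 → seg 3, τ=3/4; S=-5+-1·τ+11/6·τ²+-11/54·τ³=-615/128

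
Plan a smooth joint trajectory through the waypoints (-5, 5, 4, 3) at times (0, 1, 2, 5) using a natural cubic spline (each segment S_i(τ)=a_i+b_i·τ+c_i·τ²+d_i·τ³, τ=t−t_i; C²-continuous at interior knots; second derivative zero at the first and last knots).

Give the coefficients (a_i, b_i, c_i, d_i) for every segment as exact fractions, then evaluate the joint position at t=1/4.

Δ: Δ0=10, Δ1=-1, Δ2=-1/3
row 1: diag=4, rhs=-66; c'=1/4, d'=-33/2
row 2: denom=8−1·1/4=31/4; d'=(4−1·-33/2)/(31/4)=82/31
back: M2=82/31
back: M1=-33/2−1/4·82/31=-532/31
M: M0=0, M1=-532/31, M2=82/31, M3=0
seg 0: a=-5, c=M0/2=0, d=(M1−M0)/(6·1)=-266/93, b=Δ0−h0·(2M0+M1)/6=1196/93
seg 1: a=5, c=M1/2=-266/31, d=(M2−M1)/(6·1)=307/93, b=Δ1−h1·(2M1+M2)/6=398/93
seg 2: a=4, c=M2/2=41/31, d=(M3−M2)/(6·3)=-41/279, b=Δ2−h2·(2M2+M3)/6=-277/93
t_q=1/4 → seg 0, τ=1/4; S=-5+1196/93·τ+0·τ²+-266/93·τ³=-1815/992

  seg 0: a=-5 b=1196/93 c=0 d=-266/93
  seg 1: a=5 b=398/93 c=-266/31 d=307/93
  seg 2: a=4 b=-277/93 c=41/31 d=-41/279
S(1/4) = -1815/992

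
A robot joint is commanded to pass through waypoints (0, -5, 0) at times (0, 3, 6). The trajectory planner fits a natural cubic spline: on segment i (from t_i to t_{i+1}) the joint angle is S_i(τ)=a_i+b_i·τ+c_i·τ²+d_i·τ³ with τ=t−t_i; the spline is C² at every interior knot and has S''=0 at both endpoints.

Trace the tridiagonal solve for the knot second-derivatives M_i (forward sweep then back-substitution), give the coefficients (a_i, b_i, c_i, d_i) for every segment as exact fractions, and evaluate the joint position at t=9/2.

  seg 0: a=0 b=-5/2 c=0 d=5/54
  seg 1: a=-5 b=0 c=5/6 d=-5/54
S(9/2) = -55/16

Δ: Δ0=-5/3, Δ1=5/3
row 1: diag=12, rhs=20; c'=1/4, d'=5/3
back: M1=5/3
M: M0=0, M1=5/3, M2=0
seg 0: a=0, c=M0/2=0, d=(M1−M0)/(6·3)=5/54, b=Δ0−h0·(2M0+M1)/6=-5/2
seg 1: a=-5, c=M1/2=5/6, d=(M2−M1)/(6·3)=-5/54, b=Δ1−h1·(2M1+M2)/6=0
t_q=9/2 → seg 1, τ=3/2; S=-5+0·τ+5/6·τ²+-5/54·τ³=-55/16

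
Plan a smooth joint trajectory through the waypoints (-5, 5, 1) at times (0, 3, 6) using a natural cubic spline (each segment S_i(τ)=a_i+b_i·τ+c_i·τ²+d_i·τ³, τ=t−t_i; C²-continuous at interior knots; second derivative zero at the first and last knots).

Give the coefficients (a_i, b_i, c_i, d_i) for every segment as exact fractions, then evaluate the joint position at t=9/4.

  seg 0: a=-5 b=9/2 c=0 d=-7/54
  seg 1: a=5 b=1 c=-7/6 d=7/54
S(9/4) = 467/128

Δ: Δ0=10/3, Δ1=-4/3
row 1: diag=12, rhs=-28; c'=1/4, d'=-7/3
back: M1=-7/3
M: M0=0, M1=-7/3, M2=0
seg 0: a=-5, c=M0/2=0, d=(M1−M0)/(6·3)=-7/54, b=Δ0−h0·(2M0+M1)/6=9/2
seg 1: a=5, c=M1/2=-7/6, d=(M2−M1)/(6·3)=7/54, b=Δ1−h1·(2M1+M2)/6=1
t_q=9/4 → seg 0, τ=9/4; S=-5+9/2·τ+0·τ²+-7/54·τ³=467/128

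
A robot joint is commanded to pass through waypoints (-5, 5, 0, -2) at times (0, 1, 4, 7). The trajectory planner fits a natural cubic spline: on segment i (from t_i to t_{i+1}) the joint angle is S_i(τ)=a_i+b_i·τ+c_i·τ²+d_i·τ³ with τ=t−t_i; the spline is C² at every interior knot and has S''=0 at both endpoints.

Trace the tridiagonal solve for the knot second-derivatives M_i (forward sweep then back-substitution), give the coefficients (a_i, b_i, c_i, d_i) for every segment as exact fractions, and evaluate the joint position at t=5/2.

  seg 0: a=-5 b=1013/87 c=0 d=-143/87
  seg 1: a=5 b=584/87 c=-143/29 d=62/87
  seg 2: a=0 b=-316/87 c=43/29 d=-43/261
S(5/2) = 185/29

Δ: Δ0=10, Δ1=-5/3, Δ2=-2/3
row 1: diag=8, rhs=-70; c'=3/8, d'=-35/4
row 2: denom=12−3·3/8=87/8; d'=(6−3·-35/4)/(87/8)=86/29
back: M2=86/29
back: M1=-35/4−3/8·86/29=-286/29
M: M0=0, M1=-286/29, M2=86/29, M3=0
seg 0: a=-5, c=M0/2=0, d=(M1−M0)/(6·1)=-143/87, b=Δ0−h0·(2M0+M1)/6=1013/87
seg 1: a=5, c=M1/2=-143/29, d=(M2−M1)/(6·3)=62/87, b=Δ1−h1·(2M1+M2)/6=584/87
seg 2: a=0, c=M2/2=43/29, d=(M3−M2)/(6·3)=-43/261, b=Δ2−h2·(2M2+M3)/6=-316/87
t_q=5/2 → seg 1, τ=3/2; S=5+584/87·τ+-143/29·τ²+62/87·τ³=185/29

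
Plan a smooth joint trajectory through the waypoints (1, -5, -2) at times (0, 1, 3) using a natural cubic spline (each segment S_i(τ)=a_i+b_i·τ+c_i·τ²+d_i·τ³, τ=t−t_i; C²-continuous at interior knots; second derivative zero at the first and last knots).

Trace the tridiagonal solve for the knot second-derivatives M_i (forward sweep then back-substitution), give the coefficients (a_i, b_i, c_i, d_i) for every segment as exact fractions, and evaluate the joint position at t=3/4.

Δ: Δ0=-6, Δ1=3/2
row 1: diag=6, rhs=45; c'=1/3, d'=15/2
back: M1=15/2
M: M0=0, M1=15/2, M2=0
seg 0: a=1, c=M0/2=0, d=(M1−M0)/(6·1)=5/4, b=Δ0−h0·(2M0+M1)/6=-29/4
seg 1: a=-5, c=M1/2=15/4, d=(M2−M1)/(6·2)=-5/8, b=Δ1−h1·(2M1+M2)/6=-7/2
t_q=3/4 → seg 0, τ=3/4; S=1+-29/4·τ+0·τ²+5/4·τ³=-1001/256

  seg 0: a=1 b=-29/4 c=0 d=5/4
  seg 1: a=-5 b=-7/2 c=15/4 d=-5/8
S(3/4) = -1001/256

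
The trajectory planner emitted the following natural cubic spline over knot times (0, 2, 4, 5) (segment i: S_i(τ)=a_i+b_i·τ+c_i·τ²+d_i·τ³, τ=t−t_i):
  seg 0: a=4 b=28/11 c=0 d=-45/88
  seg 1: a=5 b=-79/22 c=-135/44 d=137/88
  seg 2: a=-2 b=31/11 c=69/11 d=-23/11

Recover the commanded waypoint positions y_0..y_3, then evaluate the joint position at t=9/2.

y_0 = S_0(0) = a_0 = 4
y_1 = S_1(0) = a_1 = 5
y_2 = S_2(0) = a_2 = -2
y_3 = S_2(1) = 5
t_q=9/2 is in segment 2 (τ=1/2); S_2(τ)=63/88

y_0=4 y_1=5 y_2=-2 y_3=5
S(9/2) = 63/88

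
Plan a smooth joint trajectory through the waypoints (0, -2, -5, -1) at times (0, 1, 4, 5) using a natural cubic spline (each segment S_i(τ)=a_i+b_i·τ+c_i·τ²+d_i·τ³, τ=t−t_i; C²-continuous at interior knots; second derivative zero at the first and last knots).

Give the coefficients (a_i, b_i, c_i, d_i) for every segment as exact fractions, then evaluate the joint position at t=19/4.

Δ: Δ0=-2, Δ1=-1, Δ2=4
row 1: diag=8, rhs=6; c'=3/8, d'=3/4
row 2: denom=8−3·3/8=55/8; d'=(30−3·3/4)/(55/8)=222/55
back: M2=222/55
back: M1=3/4−3/8·222/55=-42/55
M: M0=0, M1=-42/55, M2=222/55, M3=0
seg 0: a=0, c=M0/2=0, d=(M1−M0)/(6·1)=-7/55, b=Δ0−h0·(2M0+M1)/6=-103/55
seg 1: a=-2, c=M1/2=-21/55, d=(M2−M1)/(6·3)=4/15, b=Δ1−h1·(2M1+M2)/6=-124/55
seg 2: a=-5, c=M2/2=111/55, d=(M3−M2)/(6·1)=-37/55, b=Δ2−h2·(2M2+M3)/6=146/55
t_q=19/4 → seg 2, τ=3/4; S=-5+146/55·τ+111/55·τ²+-37/55·τ³=-1519/704

  seg 0: a=0 b=-103/55 c=0 d=-7/55
  seg 1: a=-2 b=-124/55 c=-21/55 d=4/15
  seg 2: a=-5 b=146/55 c=111/55 d=-37/55
S(19/4) = -1519/704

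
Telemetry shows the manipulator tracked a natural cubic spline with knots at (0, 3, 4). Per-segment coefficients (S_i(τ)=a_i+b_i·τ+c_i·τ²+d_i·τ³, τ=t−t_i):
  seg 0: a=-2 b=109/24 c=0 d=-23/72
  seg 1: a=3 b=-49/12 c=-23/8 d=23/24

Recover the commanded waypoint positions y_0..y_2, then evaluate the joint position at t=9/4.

y_0=-2 y_1=3 y_2=-3
S(9/4) = 2345/512

y_0 = S_0(0) = a_0 = -2
y_1 = S_1(0) = a_1 = 3
y_2 = S_1(1) = -3
t_q=9/4 is in segment 0 (τ=9/4); S_0(τ)=2345/512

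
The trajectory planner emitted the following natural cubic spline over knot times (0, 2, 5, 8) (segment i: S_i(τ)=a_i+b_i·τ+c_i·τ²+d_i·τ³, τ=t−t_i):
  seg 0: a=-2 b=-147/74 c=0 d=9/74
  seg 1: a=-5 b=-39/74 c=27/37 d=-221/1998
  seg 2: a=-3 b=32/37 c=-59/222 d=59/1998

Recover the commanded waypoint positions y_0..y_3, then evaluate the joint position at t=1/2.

y_0 = S_0(0) = a_0 = -2
y_1 = S_1(0) = a_1 = -5
y_2 = S_2(0) = a_2 = -3
y_3 = S_2(3) = -2
t_q=1/2 is in segment 0 (τ=1/2); S_0(τ)=-1763/592

y_0=-2 y_1=-5 y_2=-3 y_3=-2
S(1/2) = -1763/592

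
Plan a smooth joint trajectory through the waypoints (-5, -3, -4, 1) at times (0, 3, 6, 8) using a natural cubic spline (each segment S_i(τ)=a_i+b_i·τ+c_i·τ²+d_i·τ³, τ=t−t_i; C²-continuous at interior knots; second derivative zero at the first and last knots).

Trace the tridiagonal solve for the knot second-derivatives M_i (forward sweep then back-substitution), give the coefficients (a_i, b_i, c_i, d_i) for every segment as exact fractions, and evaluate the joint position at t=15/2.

Δ: Δ0=2/3, Δ1=-1/3, Δ2=5/2
row 1: diag=12, rhs=-6; c'=1/4, d'=-1/2
row 2: denom=10−3·1/4=37/4; d'=(17−3·-1/2)/(37/4)=2
back: M2=2
back: M1=-1/2−1/4·2=-1
M: M0=0, M1=-1, M2=2, M3=0
seg 0: a=-5, c=M0/2=0, d=(M1−M0)/(6·3)=-1/18, b=Δ0−h0·(2M0+M1)/6=7/6
seg 1: a=-3, c=M1/2=-1/2, d=(M2−M1)/(6·3)=1/6, b=Δ1−h1·(2M1+M2)/6=-1/3
seg 2: a=-4, c=M2/2=1, d=(M3−M2)/(6·2)=-1/6, b=Δ2−h2·(2M2+M3)/6=7/6
t_q=15/2 → seg 2, τ=3/2; S=-4+7/6·τ+1·τ²+-1/6·τ³=-9/16

  seg 0: a=-5 b=7/6 c=0 d=-1/18
  seg 1: a=-3 b=-1/3 c=-1/2 d=1/6
  seg 2: a=-4 b=7/6 c=1 d=-1/6
S(15/2) = -9/16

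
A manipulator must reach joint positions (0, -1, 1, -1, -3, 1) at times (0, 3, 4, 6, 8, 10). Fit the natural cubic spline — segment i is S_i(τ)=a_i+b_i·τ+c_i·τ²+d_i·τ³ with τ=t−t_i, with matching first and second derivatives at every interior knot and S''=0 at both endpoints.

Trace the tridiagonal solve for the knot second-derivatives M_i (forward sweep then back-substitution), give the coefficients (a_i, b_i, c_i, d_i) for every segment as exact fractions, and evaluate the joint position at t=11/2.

  seg 0: a=0 b=-2741/1923 c=0 d=700/5769
  seg 1: a=-1 b=3559/1923 c=700/641 d=-1813/1923
  seg 2: a=1 b=2320/1923 c=-1113/641 d=2435/7692
  seg 3: a=-1 b=-3731/1923 c=209/1282 d=1181/7692
  seg 4: a=-3 b=1066/1923 c=695/641 d=-695/3846
S(11/2) = -589/20512

Δ: Δ0=-1/3, Δ1=2, Δ2=-1, Δ3=-1, Δ4=2
row 1: diag=8, rhs=14; c'=1/8, d'=7/4
row 2: denom=6−1·1/8=47/8; d'=(-18−1·7/4)/(47/8)=-158/47
row 3: denom=8−2·16/47=344/47; d'=(0−2·-158/47)/(344/47)=79/86
row 4: denom=8−2·47/172=641/86; d'=(18−2·79/86)/(641/86)=1390/641
back: M4=1390/641
back: M3=79/86−47/172·1390/641=209/641
back: M2=-158/47−16/47·209/641=-2226/641
back: M1=7/4−1/8·-2226/641=1400/641
M: M0=0, M1=1400/641, M2=-2226/641, M3=209/641, M4=1390/641, M5=0
seg 0: a=0, c=M0/2=0, d=(M1−M0)/(6·3)=700/5769, b=Δ0−h0·(2M0+M1)/6=-2741/1923
seg 1: a=-1, c=M1/2=700/641, d=(M2−M1)/(6·1)=-1813/1923, b=Δ1−h1·(2M1+M2)/6=3559/1923
seg 2: a=1, c=M2/2=-1113/641, d=(M3−M2)/(6·2)=2435/7692, b=Δ2−h2·(2M2+M3)/6=2320/1923
seg 3: a=-1, c=M3/2=209/1282, d=(M4−M3)/(6·2)=1181/7692, b=Δ3−h3·(2M3+M4)/6=-3731/1923
seg 4: a=-3, c=M4/2=695/641, d=(M5−M4)/(6·2)=-695/3846, b=Δ4−h4·(2M4+M5)/6=1066/1923
t_q=11/2 → seg 2, τ=3/2; S=1+2320/1923·τ+-1113/641·τ²+2435/7692·τ³=-589/20512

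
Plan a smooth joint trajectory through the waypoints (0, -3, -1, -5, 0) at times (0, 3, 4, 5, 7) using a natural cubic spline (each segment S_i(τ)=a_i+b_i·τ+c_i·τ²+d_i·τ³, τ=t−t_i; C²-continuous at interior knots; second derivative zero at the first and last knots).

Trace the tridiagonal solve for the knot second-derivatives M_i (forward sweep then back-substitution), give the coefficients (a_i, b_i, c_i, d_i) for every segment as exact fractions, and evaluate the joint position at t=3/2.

  seg 0: a=0 b=-1025/356 c=0 d=223/1068
  seg 1: a=-3 b=491/178 c=669/356 d=-939/356
  seg 2: a=-1 b=-497/356 c=-537/89 d=1221/356
  seg 3: a=-5 b=-565/178 c=1515/356 d=-505/712
S(3/2) = -10293/2848

Δ: Δ0=-1, Δ1=2, Δ2=-4, Δ3=5/2
row 1: diag=8, rhs=18; c'=1/8, d'=9/4
row 2: denom=4−1·1/8=31/8; d'=(-36−1·9/4)/(31/8)=-306/31
row 3: denom=6−1·8/31=178/31; d'=(39−1·-306/31)/(178/31)=1515/178
back: M3=1515/178
back: M2=-306/31−8/31·1515/178=-1074/89
back: M1=9/4−1/8·-1074/89=669/178
M: M0=0, M1=669/178, M2=-1074/89, M3=1515/178, M4=0
seg 0: a=0, c=M0/2=0, d=(M1−M0)/(6·3)=223/1068, b=Δ0−h0·(2M0+M1)/6=-1025/356
seg 1: a=-3, c=M1/2=669/356, d=(M2−M1)/(6·1)=-939/356, b=Δ1−h1·(2M1+M2)/6=491/178
seg 2: a=-1, c=M2/2=-537/89, d=(M3−M2)/(6·1)=1221/356, b=Δ2−h2·(2M2+M3)/6=-497/356
seg 3: a=-5, c=M3/2=1515/356, d=(M4−M3)/(6·2)=-505/712, b=Δ3−h3·(2M3+M4)/6=-565/178
t_q=3/2 → seg 0, τ=3/2; S=0+-1025/356·τ+0·τ²+223/1068·τ³=-10293/2848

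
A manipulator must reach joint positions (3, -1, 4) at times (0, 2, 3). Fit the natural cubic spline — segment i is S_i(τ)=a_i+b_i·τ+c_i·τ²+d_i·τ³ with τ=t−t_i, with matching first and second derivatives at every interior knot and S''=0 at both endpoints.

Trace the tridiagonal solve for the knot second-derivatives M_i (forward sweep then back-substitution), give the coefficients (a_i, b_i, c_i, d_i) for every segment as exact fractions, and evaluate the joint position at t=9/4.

  seg 0: a=3 b=-13/3 c=0 d=7/12
  seg 1: a=-1 b=8/3 c=7/2 d=-7/6
S(9/4) = -17/128

Δ: Δ0=-2, Δ1=5
row 1: diag=6, rhs=42; c'=1/6, d'=7
back: M1=7
M: M0=0, M1=7, M2=0
seg 0: a=3, c=M0/2=0, d=(M1−M0)/(6·2)=7/12, b=Δ0−h0·(2M0+M1)/6=-13/3
seg 1: a=-1, c=M1/2=7/2, d=(M2−M1)/(6·1)=-7/6, b=Δ1−h1·(2M1+M2)/6=8/3
t_q=9/4 → seg 1, τ=1/4; S=-1+8/3·τ+7/2·τ²+-7/6·τ³=-17/128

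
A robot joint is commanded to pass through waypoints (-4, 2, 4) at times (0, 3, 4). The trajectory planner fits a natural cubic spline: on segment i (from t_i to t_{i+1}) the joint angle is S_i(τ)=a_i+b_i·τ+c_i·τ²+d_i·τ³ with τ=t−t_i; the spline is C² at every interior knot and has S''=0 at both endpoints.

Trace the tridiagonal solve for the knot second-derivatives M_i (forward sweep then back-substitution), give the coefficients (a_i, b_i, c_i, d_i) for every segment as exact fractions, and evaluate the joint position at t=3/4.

Δ: Δ0=2, Δ1=2
row 1: diag=8, rhs=0; c'=1/8, d'=0
back: M1=0
M: M0=0, M1=0, M2=0
seg 0: a=-4, c=M0/2=0, d=(M1−M0)/(6·3)=0, b=Δ0−h0·(2M0+M1)/6=2
seg 1: a=2, c=M1/2=0, d=(M2−M1)/(6·1)=0, b=Δ1−h1·(2M1+M2)/6=2
t_q=3/4 → seg 0, τ=3/4; S=-4+2·τ+0·τ²+0·τ³=-5/2

  seg 0: a=-4 b=2 c=0 d=0
  seg 1: a=2 b=2 c=0 d=0
S(3/4) = -5/2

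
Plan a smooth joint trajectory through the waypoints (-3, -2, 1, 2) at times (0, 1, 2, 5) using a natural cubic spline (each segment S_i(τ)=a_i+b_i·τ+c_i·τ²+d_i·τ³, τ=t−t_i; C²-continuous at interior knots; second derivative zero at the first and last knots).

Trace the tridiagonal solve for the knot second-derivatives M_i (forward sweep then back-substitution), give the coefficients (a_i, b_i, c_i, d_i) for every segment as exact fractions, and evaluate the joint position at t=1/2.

  seg 0: a=-3 b=37/93 c=0 d=56/93
  seg 1: a=-2 b=205/93 c=56/31 d=-94/93
  seg 2: a=1 b=259/93 c=-38/31 d=38/279
S(1/2) = -169/62

Δ: Δ0=1, Δ1=3, Δ2=1/3
row 1: diag=4, rhs=12; c'=1/4, d'=3
row 2: denom=8−1·1/4=31/4; d'=(-16−1·3)/(31/4)=-76/31
back: M2=-76/31
back: M1=3−1/4·-76/31=112/31
M: M0=0, M1=112/31, M2=-76/31, M3=0
seg 0: a=-3, c=M0/2=0, d=(M1−M0)/(6·1)=56/93, b=Δ0−h0·(2M0+M1)/6=37/93
seg 1: a=-2, c=M1/2=56/31, d=(M2−M1)/(6·1)=-94/93, b=Δ1−h1·(2M1+M2)/6=205/93
seg 2: a=1, c=M2/2=-38/31, d=(M3−M2)/(6·3)=38/279, b=Δ2−h2·(2M2+M3)/6=259/93
t_q=1/2 → seg 0, τ=1/2; S=-3+37/93·τ+0·τ²+56/93·τ³=-169/62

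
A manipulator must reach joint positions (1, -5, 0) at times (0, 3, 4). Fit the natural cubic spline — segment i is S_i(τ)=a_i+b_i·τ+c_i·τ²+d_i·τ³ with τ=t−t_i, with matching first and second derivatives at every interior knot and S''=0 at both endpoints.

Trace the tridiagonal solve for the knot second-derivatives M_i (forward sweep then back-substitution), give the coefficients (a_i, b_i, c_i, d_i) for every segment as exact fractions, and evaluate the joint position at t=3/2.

  seg 0: a=1 b=-37/8 c=0 d=7/24
  seg 1: a=-5 b=13/4 c=21/8 d=-7/8
S(3/2) = -317/64

Δ: Δ0=-2, Δ1=5
row 1: diag=8, rhs=42; c'=1/8, d'=21/4
back: M1=21/4
M: M0=0, M1=21/4, M2=0
seg 0: a=1, c=M0/2=0, d=(M1−M0)/(6·3)=7/24, b=Δ0−h0·(2M0+M1)/6=-37/8
seg 1: a=-5, c=M1/2=21/8, d=(M2−M1)/(6·1)=-7/8, b=Δ1−h1·(2M1+M2)/6=13/4
t_q=3/2 → seg 0, τ=3/2; S=1+-37/8·τ+0·τ²+7/24·τ³=-317/64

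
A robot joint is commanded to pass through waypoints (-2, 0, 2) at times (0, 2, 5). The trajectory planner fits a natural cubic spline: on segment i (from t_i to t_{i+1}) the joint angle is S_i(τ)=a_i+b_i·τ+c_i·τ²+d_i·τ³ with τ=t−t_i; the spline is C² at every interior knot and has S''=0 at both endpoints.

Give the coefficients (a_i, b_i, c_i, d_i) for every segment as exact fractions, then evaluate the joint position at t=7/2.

Δ: Δ0=1, Δ1=2/3
row 1: diag=10, rhs=-2; c'=3/10, d'=-1/5
back: M1=-1/5
M: M0=0, M1=-1/5, M2=0
seg 0: a=-2, c=M0/2=0, d=(M1−M0)/(6·2)=-1/60, b=Δ0−h0·(2M0+M1)/6=16/15
seg 1: a=0, c=M1/2=-1/10, d=(M2−M1)/(6·3)=1/90, b=Δ1−h1·(2M1+M2)/6=13/15
t_q=7/2 → seg 1, τ=3/2; S=0+13/15·τ+-1/10·τ²+1/90·τ³=89/80

  seg 0: a=-2 b=16/15 c=0 d=-1/60
  seg 1: a=0 b=13/15 c=-1/10 d=1/90
S(7/2) = 89/80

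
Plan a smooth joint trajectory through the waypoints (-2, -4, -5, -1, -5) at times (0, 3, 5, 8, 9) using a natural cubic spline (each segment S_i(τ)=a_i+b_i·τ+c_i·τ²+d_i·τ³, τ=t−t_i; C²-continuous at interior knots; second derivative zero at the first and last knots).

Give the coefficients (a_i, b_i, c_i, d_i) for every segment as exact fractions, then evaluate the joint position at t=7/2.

Δ: Δ0=-2/3, Δ1=-1/2, Δ2=4/3, Δ3=-4
row 1: diag=10, rhs=1; c'=1/5, d'=1/10
row 2: denom=10−2·1/5=48/5; d'=(11−2·1/10)/(48/5)=9/8
row 3: denom=8−3·5/16=113/16; d'=(-32−3·9/8)/(113/16)=-566/113
back: M3=-566/113
back: M2=9/8−5/16·-566/113=304/113
back: M1=1/10−1/5·304/113=-99/226
M: M0=0, M1=-99/226, M2=304/113, M3=-566/113, M4=0
seg 0: a=-2, c=M0/2=0, d=(M1−M0)/(6·3)=-11/452, b=Δ0−h0·(2M0+M1)/6=-607/1356
seg 1: a=-4, c=M1/2=-99/452, d=(M2−M1)/(6·2)=707/2712, b=Δ1−h1·(2M1+M2)/6=-749/678
seg 2: a=-5, c=M2/2=152/113, d=(M3−M2)/(6·3)=-145/339, b=Δ2−h2·(2M2+M3)/6=389/339
seg 3: a=-1, c=M3/2=-283/113, d=(M4−M3)/(6·1)=283/339, b=Δ3−h3·(2M3+M4)/6=-790/339
t_q=7/2 → seg 1, τ=1/2; S=-4+-749/678·τ+-99/452·τ²+707/2712·τ³=-33083/7232

  seg 0: a=-2 b=-607/1356 c=0 d=-11/452
  seg 1: a=-4 b=-749/678 c=-99/452 d=707/2712
  seg 2: a=-5 b=389/339 c=152/113 d=-145/339
  seg 3: a=-1 b=-790/339 c=-283/113 d=283/339
S(7/2) = -33083/7232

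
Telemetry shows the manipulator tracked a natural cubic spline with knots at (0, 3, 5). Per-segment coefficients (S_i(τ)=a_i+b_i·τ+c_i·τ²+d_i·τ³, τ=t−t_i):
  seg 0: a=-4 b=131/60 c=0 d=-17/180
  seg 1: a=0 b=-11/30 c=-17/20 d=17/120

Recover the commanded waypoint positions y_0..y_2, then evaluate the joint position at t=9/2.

y_0=-4 y_1=0 y_2=-3
S(9/2) = -127/64

y_0 = S_0(0) = a_0 = -4
y_1 = S_1(0) = a_1 = 0
y_2 = S_1(2) = -3
t_q=9/2 is in segment 1 (τ=3/2); S_1(τ)=-127/64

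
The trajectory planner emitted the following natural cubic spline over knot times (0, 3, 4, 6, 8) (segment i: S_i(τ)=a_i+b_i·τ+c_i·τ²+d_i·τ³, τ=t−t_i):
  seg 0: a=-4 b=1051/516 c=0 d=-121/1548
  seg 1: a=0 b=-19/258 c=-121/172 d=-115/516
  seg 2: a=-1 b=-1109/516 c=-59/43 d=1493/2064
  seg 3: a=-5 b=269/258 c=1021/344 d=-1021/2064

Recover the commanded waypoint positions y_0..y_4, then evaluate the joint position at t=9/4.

y_0=-4 y_1=0 y_2=-1 y_3=-5 y_4=5
S(9/4) = -3385/11008

y_0 = S_0(0) = a_0 = -4
y_1 = S_1(0) = a_1 = 0
y_2 = S_2(0) = a_2 = -1
y_3 = S_3(0) = a_3 = -5
y_4 = S_3(2) = 5
t_q=9/4 is in segment 0 (τ=9/4); S_0(τ)=-3385/11008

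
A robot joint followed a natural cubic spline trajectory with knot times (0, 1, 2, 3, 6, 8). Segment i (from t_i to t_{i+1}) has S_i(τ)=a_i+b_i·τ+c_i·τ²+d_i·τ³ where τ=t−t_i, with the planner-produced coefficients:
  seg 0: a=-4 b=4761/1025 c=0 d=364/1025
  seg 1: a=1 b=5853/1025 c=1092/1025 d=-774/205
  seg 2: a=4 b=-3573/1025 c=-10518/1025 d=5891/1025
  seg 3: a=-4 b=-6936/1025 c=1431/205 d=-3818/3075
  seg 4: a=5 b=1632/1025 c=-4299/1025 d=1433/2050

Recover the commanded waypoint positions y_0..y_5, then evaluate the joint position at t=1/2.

y_0 = S_0(0) = a_0 = -4
y_1 = S_1(0) = a_1 = 1
y_2 = S_2(0) = a_2 = 4
y_3 = S_3(0) = a_3 = -4
y_4 = S_4(0) = a_4 = 5
y_5 = S_4(2) = -3
t_q=1/2 is in segment 0 (τ=1/2); S_0(τ)=-1674/1025

y_0=-4 y_1=1 y_2=4 y_3=-4 y_4=5 y_5=-3
S(1/2) = -1674/1025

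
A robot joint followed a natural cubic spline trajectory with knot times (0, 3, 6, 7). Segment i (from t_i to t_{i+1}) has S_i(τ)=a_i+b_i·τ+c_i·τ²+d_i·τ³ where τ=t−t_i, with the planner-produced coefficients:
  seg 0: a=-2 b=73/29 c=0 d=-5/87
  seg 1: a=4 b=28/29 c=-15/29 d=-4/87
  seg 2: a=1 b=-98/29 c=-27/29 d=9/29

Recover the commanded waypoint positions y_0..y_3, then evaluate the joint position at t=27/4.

y_0=-2 y_1=4 y_2=1 y_3=-3
S(27/4) = -3577/1856

y_0 = S_0(0) = a_0 = -2
y_1 = S_1(0) = a_1 = 4
y_2 = S_2(0) = a_2 = 1
y_3 = S_2(1) = -3
t_q=27/4 is in segment 2 (τ=3/4); S_2(τ)=-3577/1856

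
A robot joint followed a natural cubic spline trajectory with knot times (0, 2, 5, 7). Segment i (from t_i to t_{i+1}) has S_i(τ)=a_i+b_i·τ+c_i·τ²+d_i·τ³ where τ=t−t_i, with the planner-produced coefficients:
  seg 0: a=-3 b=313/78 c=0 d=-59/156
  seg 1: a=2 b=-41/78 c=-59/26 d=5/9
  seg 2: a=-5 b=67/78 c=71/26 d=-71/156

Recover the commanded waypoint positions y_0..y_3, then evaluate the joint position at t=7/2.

y_0=-3 y_1=2 y_2=-5 y_3=4
S(7/2) = -105/52

y_0 = S_0(0) = a_0 = -3
y_1 = S_1(0) = a_1 = 2
y_2 = S_2(0) = a_2 = -5
y_3 = S_2(2) = 4
t_q=7/2 is in segment 1 (τ=3/2); S_1(τ)=-105/52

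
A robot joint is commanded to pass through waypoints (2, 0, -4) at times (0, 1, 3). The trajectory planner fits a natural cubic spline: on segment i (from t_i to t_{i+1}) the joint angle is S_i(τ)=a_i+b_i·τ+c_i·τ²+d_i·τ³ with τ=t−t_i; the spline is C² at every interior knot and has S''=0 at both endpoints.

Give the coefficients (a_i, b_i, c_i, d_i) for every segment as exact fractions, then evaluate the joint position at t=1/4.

  seg 0: a=2 b=-2 c=0 d=0
  seg 1: a=0 b=-2 c=0 d=0
S(1/4) = 3/2

Δ: Δ0=-2, Δ1=-2
row 1: diag=6, rhs=0; c'=1/3, d'=0
back: M1=0
M: M0=0, M1=0, M2=0
seg 0: a=2, c=M0/2=0, d=(M1−M0)/(6·1)=0, b=Δ0−h0·(2M0+M1)/6=-2
seg 1: a=0, c=M1/2=0, d=(M2−M1)/(6·2)=0, b=Δ1−h1·(2M1+M2)/6=-2
t_q=1/4 → seg 0, τ=1/4; S=2+-2·τ+0·τ²+0·τ³=3/2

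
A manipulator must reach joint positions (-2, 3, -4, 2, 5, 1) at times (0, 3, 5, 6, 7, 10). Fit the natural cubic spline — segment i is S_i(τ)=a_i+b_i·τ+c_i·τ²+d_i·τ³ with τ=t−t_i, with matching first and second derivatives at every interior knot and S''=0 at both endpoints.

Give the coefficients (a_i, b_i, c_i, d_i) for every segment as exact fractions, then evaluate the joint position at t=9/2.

  seg 0: a=-2 b=617/138 c=0 d=-43/138
  seg 1: a=3 b=-272/69 c=-129/46 d=835/552
  seg 2: a=-4 b=413/138 c=577/92 d=-901/276
  seg 3: a=2 b=1585/276 c=-81/23 d=215/276
  seg 4: a=5 b=143/138 c=-109/92 d=109/828
S(9/2) = -6061/1472

Δ: Δ0=5/3, Δ1=-7/2, Δ2=6, Δ3=3, Δ4=-4/3
row 1: diag=10, rhs=-31; c'=1/5, d'=-31/10
row 2: denom=6−2·1/5=28/5; d'=(57−2·-31/10)/(28/5)=79/7
row 3: denom=4−1·5/28=107/28; d'=(-18−1·79/7)/(107/28)=-820/107
row 4: denom=8−1·28/107=828/107; d'=(-26−1·-820/107)/(828/107)=-109/46
back: M4=-109/46
back: M3=-820/107−28/107·-109/46=-162/23
back: M2=79/7−5/28·-162/23=577/46
back: M1=-31/10−1/5·577/46=-129/23
M: M0=0, M1=-129/23, M2=577/46, M3=-162/23, M4=-109/46, M5=0
seg 0: a=-2, c=M0/2=0, d=(M1−M0)/(6·3)=-43/138, b=Δ0−h0·(2M0+M1)/6=617/138
seg 1: a=3, c=M1/2=-129/46, d=(M2−M1)/(6·2)=835/552, b=Δ1−h1·(2M1+M2)/6=-272/69
seg 2: a=-4, c=M2/2=577/92, d=(M3−M2)/(6·1)=-901/276, b=Δ2−h2·(2M2+M3)/6=413/138
seg 3: a=2, c=M3/2=-81/23, d=(M4−M3)/(6·1)=215/276, b=Δ3−h3·(2M3+M4)/6=1585/276
seg 4: a=5, c=M4/2=-109/92, d=(M5−M4)/(6·3)=109/828, b=Δ4−h4·(2M4+M5)/6=143/138
t_q=9/2 → seg 1, τ=3/2; S=3+-272/69·τ+-129/46·τ²+835/552·τ³=-6061/1472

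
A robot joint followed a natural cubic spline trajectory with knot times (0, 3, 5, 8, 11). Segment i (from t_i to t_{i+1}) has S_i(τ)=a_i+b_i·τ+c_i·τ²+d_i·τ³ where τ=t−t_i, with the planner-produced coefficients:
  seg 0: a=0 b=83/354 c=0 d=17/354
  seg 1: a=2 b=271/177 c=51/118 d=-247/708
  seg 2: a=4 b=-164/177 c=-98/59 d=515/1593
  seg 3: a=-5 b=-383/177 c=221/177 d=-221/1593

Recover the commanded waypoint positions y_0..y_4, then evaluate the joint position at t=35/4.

y_0=0 y_1=2 y_2=4 y_3=-5 y_4=-4
S(35/4) = -22577/3776

y_0 = S_0(0) = a_0 = 0
y_1 = S_1(0) = a_1 = 2
y_2 = S_2(0) = a_2 = 4
y_3 = S_3(0) = a_3 = -5
y_4 = S_3(3) = -4
t_q=35/4 is in segment 3 (τ=3/4); S_3(τ)=-22577/3776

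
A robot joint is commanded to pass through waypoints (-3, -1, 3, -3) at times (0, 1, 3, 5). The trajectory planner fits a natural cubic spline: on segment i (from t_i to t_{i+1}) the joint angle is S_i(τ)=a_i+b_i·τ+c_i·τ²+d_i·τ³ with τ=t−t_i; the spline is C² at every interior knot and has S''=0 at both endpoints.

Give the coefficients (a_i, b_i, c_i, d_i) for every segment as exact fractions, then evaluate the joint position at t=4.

Δ: Δ0=2, Δ1=2, Δ2=-3
row 1: diag=6, rhs=0; c'=1/3, d'=0
row 2: denom=8−2·1/3=22/3; d'=(-30−2·0)/(22/3)=-45/11
back: M2=-45/11
back: M1=0−1/3·-45/11=15/11
M: M0=0, M1=15/11, M2=-45/11, M3=0
seg 0: a=-3, c=M0/2=0, d=(M1−M0)/(6·1)=5/22, b=Δ0−h0·(2M0+M1)/6=39/22
seg 1: a=-1, c=M1/2=15/22, d=(M2−M1)/(6·2)=-5/11, b=Δ1−h1·(2M1+M2)/6=27/11
seg 2: a=3, c=M2/2=-45/22, d=(M3−M2)/(6·2)=15/44, b=Δ2−h2·(2M2+M3)/6=-3/11
t_q=4 → seg 2, τ=1; S=3+-3/11·τ+-45/22·τ²+15/44·τ³=45/44

  seg 0: a=-3 b=39/22 c=0 d=5/22
  seg 1: a=-1 b=27/11 c=15/22 d=-5/11
  seg 2: a=3 b=-3/11 c=-45/22 d=15/44
S(4) = 45/44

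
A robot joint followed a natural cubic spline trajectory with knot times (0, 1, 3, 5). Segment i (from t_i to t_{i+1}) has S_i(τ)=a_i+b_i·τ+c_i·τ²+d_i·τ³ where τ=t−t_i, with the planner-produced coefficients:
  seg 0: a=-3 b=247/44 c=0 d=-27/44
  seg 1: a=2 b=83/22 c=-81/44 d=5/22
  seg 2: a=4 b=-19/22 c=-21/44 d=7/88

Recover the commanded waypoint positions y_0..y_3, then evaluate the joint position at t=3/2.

y_0 = S_0(0) = a_0 = -3
y_1 = S_1(0) = a_1 = 2
y_2 = S_2(0) = a_2 = 4
y_3 = S_2(2) = 1
t_q=3/2 is in segment 1 (τ=1/2); S_1(τ)=38/11

y_0=-3 y_1=2 y_2=4 y_3=1
S(3/2) = 38/11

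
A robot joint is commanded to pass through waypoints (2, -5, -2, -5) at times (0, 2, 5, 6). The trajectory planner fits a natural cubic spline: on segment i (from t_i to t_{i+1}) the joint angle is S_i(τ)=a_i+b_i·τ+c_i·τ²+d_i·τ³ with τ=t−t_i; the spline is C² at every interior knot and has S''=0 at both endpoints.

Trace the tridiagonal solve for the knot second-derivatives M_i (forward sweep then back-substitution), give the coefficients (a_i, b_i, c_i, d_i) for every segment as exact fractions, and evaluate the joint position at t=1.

Δ: Δ0=-7/2, Δ1=1, Δ2=-3
row 1: diag=10, rhs=27; c'=3/10, d'=27/10
row 2: denom=8−3·3/10=71/10; d'=(-24−3·27/10)/(71/10)=-321/71
back: M2=-321/71
back: M1=27/10−3/10·-321/71=288/71
M: M0=0, M1=288/71, M2=-321/71, M3=0
seg 0: a=2, c=M0/2=0, d=(M1−M0)/(6·2)=24/71, b=Δ0−h0·(2M0+M1)/6=-689/142
seg 1: a=-5, c=M1/2=144/71, d=(M2−M1)/(6·3)=-203/426, b=Δ1−h1·(2M1+M2)/6=-113/142
seg 2: a=-2, c=M2/2=-321/142, d=(M3−M2)/(6·1)=107/142, b=Δ2−h2·(2M2+M3)/6=-106/71
t_q=1 → seg 0, τ=1; S=2+-689/142·τ+0·τ²+24/71·τ³=-357/142

  seg 0: a=2 b=-689/142 c=0 d=24/71
  seg 1: a=-5 b=-113/142 c=144/71 d=-203/426
  seg 2: a=-2 b=-106/71 c=-321/142 d=107/142
S(1) = -357/142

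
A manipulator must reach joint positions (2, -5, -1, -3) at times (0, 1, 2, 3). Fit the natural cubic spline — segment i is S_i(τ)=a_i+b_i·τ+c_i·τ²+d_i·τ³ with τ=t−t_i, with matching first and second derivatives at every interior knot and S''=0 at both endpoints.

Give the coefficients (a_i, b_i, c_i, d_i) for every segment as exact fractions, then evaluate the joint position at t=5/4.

Δ: Δ0=-7, Δ1=4, Δ2=-2
row 1: diag=4, rhs=66; c'=1/4, d'=33/2
row 2: denom=4−1·1/4=15/4; d'=(-36−1·33/2)/(15/4)=-14
back: M2=-14
back: M1=33/2−1/4·-14=20
M: M0=0, M1=20, M2=-14, M3=0
seg 0: a=2, c=M0/2=0, d=(M1−M0)/(6·1)=10/3, b=Δ0−h0·(2M0+M1)/6=-31/3
seg 1: a=-5, c=M1/2=10, d=(M2−M1)/(6·1)=-17/3, b=Δ1−h1·(2M1+M2)/6=-1/3
seg 2: a=-1, c=M2/2=-7, d=(M3−M2)/(6·1)=7/3, b=Δ2−h2·(2M2+M3)/6=8/3
t_q=5/4 → seg 1, τ=1/4; S=-5+-1/3·τ+10·τ²+-17/3·τ³=-291/64

  seg 0: a=2 b=-31/3 c=0 d=10/3
  seg 1: a=-5 b=-1/3 c=10 d=-17/3
  seg 2: a=-1 b=8/3 c=-7 d=7/3
S(5/4) = -291/64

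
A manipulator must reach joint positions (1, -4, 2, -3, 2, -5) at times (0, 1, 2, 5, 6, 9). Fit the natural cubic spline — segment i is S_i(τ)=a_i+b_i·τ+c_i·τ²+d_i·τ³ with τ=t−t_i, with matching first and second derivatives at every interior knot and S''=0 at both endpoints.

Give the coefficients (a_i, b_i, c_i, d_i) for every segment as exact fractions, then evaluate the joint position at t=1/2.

  seg 0: a=1 b=-13742/1665 c=0 d=5417/1665
  seg 1: a=-4 b=2509/1665 c=5417/555 d=-1754/333
  seg 2: a=2 b=8701/1665 c=-3353/555 d=18701/14985
  seg 3: a=-3 b=890/333 c=8642/1665 d=-1589/555
  seg 4: a=2 b=7433/1665 c=-5659/1665 d=5659/14985
S(1/2) = -12077/4440

Δ: Δ0=-5, Δ1=6, Δ2=-5/3, Δ3=5, Δ4=-7/3
row 1: diag=4, rhs=66; c'=1/4, d'=33/2
row 2: denom=8−1·1/4=31/4; d'=(-46−1·33/2)/(31/4)=-250/31
row 3: denom=8−3·12/31=212/31; d'=(40−3·-250/31)/(212/31)=995/106
row 4: denom=8−1·31/212=1665/212; d'=(-44−1·995/106)/(1665/212)=-11318/1665
back: M4=-11318/1665
back: M3=995/106−31/212·-11318/1665=17284/1665
back: M2=-250/31−12/31·17284/1665=-6706/555
back: M1=33/2−1/4·-6706/555=10834/555
M: M0=0, M1=10834/555, M2=-6706/555, M3=17284/1665, M4=-11318/1665, M5=0
seg 0: a=1, c=M0/2=0, d=(M1−M0)/(6·1)=5417/1665, b=Δ0−h0·(2M0+M1)/6=-13742/1665
seg 1: a=-4, c=M1/2=5417/555, d=(M2−M1)/(6·1)=-1754/333, b=Δ1−h1·(2M1+M2)/6=2509/1665
seg 2: a=2, c=M2/2=-3353/555, d=(M3−M2)/(6·3)=18701/14985, b=Δ2−h2·(2M2+M3)/6=8701/1665
seg 3: a=-3, c=M3/2=8642/1665, d=(M4−M3)/(6·1)=-1589/555, b=Δ3−h3·(2M3+M4)/6=890/333
seg 4: a=2, c=M4/2=-5659/1665, d=(M5−M4)/(6·3)=5659/14985, b=Δ4−h4·(2M4+M5)/6=7433/1665
t_q=1/2 → seg 0, τ=1/2; S=1+-13742/1665·τ+0·τ²+5417/1665·τ³=-12077/4440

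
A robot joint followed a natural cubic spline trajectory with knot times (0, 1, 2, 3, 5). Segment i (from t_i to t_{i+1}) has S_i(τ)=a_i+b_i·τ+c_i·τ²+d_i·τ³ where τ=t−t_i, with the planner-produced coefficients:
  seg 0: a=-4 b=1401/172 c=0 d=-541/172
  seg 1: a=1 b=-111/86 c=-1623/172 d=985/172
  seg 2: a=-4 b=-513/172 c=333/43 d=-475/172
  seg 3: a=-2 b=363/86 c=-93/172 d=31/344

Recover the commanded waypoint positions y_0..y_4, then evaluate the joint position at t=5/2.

y_0 = S_0(0) = a_0 = -4
y_1 = S_1(0) = a_1 = 1
y_2 = S_2(0) = a_2 = -4
y_3 = S_3(0) = a_3 = -2
y_4 = S_3(2) = 5
t_q=5/2 is in segment 2 (τ=1/2); S_2(τ)=-5367/1376

y_0=-4 y_1=1 y_2=-4 y_3=-2 y_4=5
S(5/2) = -5367/1376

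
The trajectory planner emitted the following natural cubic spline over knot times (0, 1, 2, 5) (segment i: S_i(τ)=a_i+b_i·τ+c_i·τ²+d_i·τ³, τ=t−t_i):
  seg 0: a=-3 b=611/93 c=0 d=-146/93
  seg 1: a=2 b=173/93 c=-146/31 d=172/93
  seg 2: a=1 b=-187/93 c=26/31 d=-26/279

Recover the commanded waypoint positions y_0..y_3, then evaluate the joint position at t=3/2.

y_0 = S_0(0) = a_0 = -3
y_1 = S_1(0) = a_1 = 2
y_2 = S_2(0) = a_2 = 1
y_3 = S_2(3) = 0
t_q=3/2 is in segment 1 (τ=1/2); S_1(τ)=123/62

y_0=-3 y_1=2 y_2=1 y_3=0
S(3/2) = 123/62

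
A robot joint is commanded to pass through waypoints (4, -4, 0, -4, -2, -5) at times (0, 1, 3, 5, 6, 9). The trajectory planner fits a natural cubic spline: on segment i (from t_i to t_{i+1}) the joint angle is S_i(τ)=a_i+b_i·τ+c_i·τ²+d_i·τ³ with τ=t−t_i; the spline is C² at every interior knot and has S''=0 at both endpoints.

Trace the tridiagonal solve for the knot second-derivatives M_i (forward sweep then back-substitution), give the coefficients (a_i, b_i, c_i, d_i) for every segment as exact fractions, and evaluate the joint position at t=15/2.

  seg 0: a=4 b=-4741/469 c=0 d=989/469
  seg 1: a=-4 b=-1774/469 c=2967/469 d=-1611/938
  seg 2: a=0 b=428/469 c=-1866/469 d=169/134
  seg 3: a=-4 b=62/469 c=1683/469 d=-807/469
  seg 4: a=-2 b=1007/469 c=-738/469 d=82/469
S(15/2) = -3245/1876

Δ: Δ0=-8, Δ1=2, Δ2=-2, Δ3=2, Δ4=-1
row 1: diag=6, rhs=60; c'=1/3, d'=10
row 2: denom=8−2·1/3=22/3; d'=(-24−2·10)/(22/3)=-6
row 3: denom=6−2·3/11=60/11; d'=(24−2·-6)/(60/11)=33/5
row 4: denom=8−1·11/60=469/60; d'=(-18−1·33/5)/(469/60)=-1476/469
back: M4=-1476/469
back: M3=33/5−11/60·-1476/469=3366/469
back: M2=-6−3/11·3366/469=-3732/469
back: M1=10−1/3·-3732/469=5934/469
M: M0=0, M1=5934/469, M2=-3732/469, M3=3366/469, M4=-1476/469, M5=0
seg 0: a=4, c=M0/2=0, d=(M1−M0)/(6·1)=989/469, b=Δ0−h0·(2M0+M1)/6=-4741/469
seg 1: a=-4, c=M1/2=2967/469, d=(M2−M1)/(6·2)=-1611/938, b=Δ1−h1·(2M1+M2)/6=-1774/469
seg 2: a=0, c=M2/2=-1866/469, d=(M3−M2)/(6·2)=169/134, b=Δ2−h2·(2M2+M3)/6=428/469
seg 3: a=-4, c=M3/2=1683/469, d=(M4−M3)/(6·1)=-807/469, b=Δ3−h3·(2M3+M4)/6=62/469
seg 4: a=-2, c=M4/2=-738/469, d=(M5−M4)/(6·3)=82/469, b=Δ4−h4·(2M4+M5)/6=1007/469
t_q=15/2 → seg 4, τ=3/2; S=-2+1007/469·τ+-738/469·τ²+82/469·τ³=-3245/1876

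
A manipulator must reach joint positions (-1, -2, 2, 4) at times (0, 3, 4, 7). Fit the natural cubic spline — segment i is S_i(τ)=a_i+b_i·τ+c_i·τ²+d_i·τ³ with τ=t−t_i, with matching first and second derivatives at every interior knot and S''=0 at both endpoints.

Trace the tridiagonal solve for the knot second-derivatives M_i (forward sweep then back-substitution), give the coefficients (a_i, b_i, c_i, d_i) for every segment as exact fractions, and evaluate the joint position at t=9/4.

  seg 0: a=-1 b=-15/7 c=0 d=38/189
  seg 1: a=-2 b=23/7 c=38/21 d=-23/21
  seg 2: a=2 b=76/21 c=-31/21 d=31/189
S(9/4) = -113/32

Δ: Δ0=-1/3, Δ1=4, Δ2=2/3
row 1: diag=8, rhs=26; c'=1/8, d'=13/4
row 2: denom=8−1·1/8=63/8; d'=(-20−1·13/4)/(63/8)=-62/21
back: M2=-62/21
back: M1=13/4−1/8·-62/21=76/21
M: M0=0, M1=76/21, M2=-62/21, M3=0
seg 0: a=-1, c=M0/2=0, d=(M1−M0)/(6·3)=38/189, b=Δ0−h0·(2M0+M1)/6=-15/7
seg 1: a=-2, c=M1/2=38/21, d=(M2−M1)/(6·1)=-23/21, b=Δ1−h1·(2M1+M2)/6=23/7
seg 2: a=2, c=M2/2=-31/21, d=(M3−M2)/(6·3)=31/189, b=Δ2−h2·(2M2+M3)/6=76/21
t_q=9/4 → seg 0, τ=9/4; S=-1+-15/7·τ+0·τ²+38/189·τ³=-113/32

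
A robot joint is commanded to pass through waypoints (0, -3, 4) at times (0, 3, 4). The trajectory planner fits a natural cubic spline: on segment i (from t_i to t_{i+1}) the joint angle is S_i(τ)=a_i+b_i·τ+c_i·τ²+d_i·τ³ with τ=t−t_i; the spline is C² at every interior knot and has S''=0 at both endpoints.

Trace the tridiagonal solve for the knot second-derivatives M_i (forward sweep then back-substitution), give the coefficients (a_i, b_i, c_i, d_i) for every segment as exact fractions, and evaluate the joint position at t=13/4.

  seg 0: a=0 b=-4 c=0 d=1/3
  seg 1: a=-3 b=5 c=3 d=-1
S(13/4) = -101/64

Δ: Δ0=-1, Δ1=7
row 1: diag=8, rhs=48; c'=1/8, d'=6
back: M1=6
M: M0=0, M1=6, M2=0
seg 0: a=0, c=M0/2=0, d=(M1−M0)/(6·3)=1/3, b=Δ0−h0·(2M0+M1)/6=-4
seg 1: a=-3, c=M1/2=3, d=(M2−M1)/(6·1)=-1, b=Δ1−h1·(2M1+M2)/6=5
t_q=13/4 → seg 1, τ=1/4; S=-3+5·τ+3·τ²+-1·τ³=-101/64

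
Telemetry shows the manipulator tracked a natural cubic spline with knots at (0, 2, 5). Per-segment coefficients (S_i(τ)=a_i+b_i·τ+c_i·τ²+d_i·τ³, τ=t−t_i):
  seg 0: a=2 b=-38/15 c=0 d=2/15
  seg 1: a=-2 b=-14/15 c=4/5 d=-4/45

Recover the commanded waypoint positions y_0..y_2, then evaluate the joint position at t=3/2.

y_0=2 y_1=-2 y_2=0
S(3/2) = -27/20

y_0 = S_0(0) = a_0 = 2
y_1 = S_1(0) = a_1 = -2
y_2 = S_1(3) = 0
t_q=3/2 is in segment 0 (τ=3/2); S_0(τ)=-27/20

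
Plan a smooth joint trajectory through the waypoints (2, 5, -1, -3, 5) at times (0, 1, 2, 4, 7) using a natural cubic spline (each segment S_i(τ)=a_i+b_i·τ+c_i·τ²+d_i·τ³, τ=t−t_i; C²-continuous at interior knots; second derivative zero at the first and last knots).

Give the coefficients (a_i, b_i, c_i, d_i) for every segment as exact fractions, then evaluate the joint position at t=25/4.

  seg 0: a=2 b=1783/321 c=0 d=-820/321
  seg 1: a=5 b=-677/321 c=-820/107 d=1211/321
  seg 2: a=-1 b=-1964/321 c=391/107 d=-703/1284
  seg 3: a=-3 b=619/321 c=79/214 d=-79/1926
S(25/4) = 37533/13696

Δ: Δ0=3, Δ1=-6, Δ2=-1, Δ3=8/3
row 1: diag=4, rhs=-54; c'=1/4, d'=-27/2
row 2: denom=6−1·1/4=23/4; d'=(30−1·-27/2)/(23/4)=174/23
row 3: denom=10−2·8/23=214/23; d'=(22−2·174/23)/(214/23)=79/107
back: M3=79/107
back: M2=174/23−8/23·79/107=782/107
back: M1=-27/2−1/4·782/107=-1640/107
M: M0=0, M1=-1640/107, M2=782/107, M3=79/107, M4=0
seg 0: a=2, c=M0/2=0, d=(M1−M0)/(6·1)=-820/321, b=Δ0−h0·(2M0+M1)/6=1783/321
seg 1: a=5, c=M1/2=-820/107, d=(M2−M1)/(6·1)=1211/321, b=Δ1−h1·(2M1+M2)/6=-677/321
seg 2: a=-1, c=M2/2=391/107, d=(M3−M2)/(6·2)=-703/1284, b=Δ2−h2·(2M2+M3)/6=-1964/321
seg 3: a=-3, c=M3/2=79/214, d=(M4−M3)/(6·3)=-79/1926, b=Δ3−h3·(2M3+M4)/6=619/321
t_q=25/4 → seg 3, τ=9/4; S=-3+619/321·τ+79/214·τ²+-79/1926·τ³=37533/13696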